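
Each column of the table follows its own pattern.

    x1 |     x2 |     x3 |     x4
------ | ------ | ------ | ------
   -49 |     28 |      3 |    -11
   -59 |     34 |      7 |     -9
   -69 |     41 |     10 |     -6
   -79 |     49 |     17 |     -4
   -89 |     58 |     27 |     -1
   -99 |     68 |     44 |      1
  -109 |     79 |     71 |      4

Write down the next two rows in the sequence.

Column x1 — −10 each step: -49, -59, -69, -79, -89, -99, -109 → -119 → -129.
Column x2 goes 28, 34, 41, 49, 58, 68, 79 → 91 → 104 (differences are 6, 7, 8, … (increasing by 1 each time)).
Column x3: each term is the sum of the two before it, so 3, 7, 10, 17, 27, 44, 71 → 115 → 186.
Column x4 goes -11, -9, -6, -4, -1, 1, 4 → 6 → 9 (alternating steps +2, +3, +2, +3, …).
So the next two rows are -119  91  115  6 and -129  104  186  9.

-119  91  115  6; -129  104  186  9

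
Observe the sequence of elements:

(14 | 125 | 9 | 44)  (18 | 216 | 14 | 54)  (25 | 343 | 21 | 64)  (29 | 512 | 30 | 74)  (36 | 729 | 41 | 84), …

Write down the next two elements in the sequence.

(40 | 1000 | 54 | 94), (47 | 1331 | 69 | 104)

First entry — alternating steps +4, +7, +4, +7, …: 14, 18, 25, 29, 36 → 40 → 47.
Second entry: perfect cubes: 5³, 6³, 7³, …, so 125, 216, 343, 512, 729 → 1000 → 1331.
Third entry: differences are 5, 7, 9, … (increasing by 2 each time); 9, 14, 21, 30, 41 → 54 → 69.
For the fourth entry, +10 each step: 44, 54, 64, 74, 84 → 94 → 104.
So the next two elements are (40 | 1000 | 54 | 94) and (47 | 1331 | 69 | 104).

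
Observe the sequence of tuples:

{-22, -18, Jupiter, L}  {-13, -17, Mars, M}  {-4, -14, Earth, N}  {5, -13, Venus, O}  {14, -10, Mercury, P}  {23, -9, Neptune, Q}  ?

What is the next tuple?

{32, -6, Uranus, R}

First value: -22, -13, -4, 5, 14, 23 → 32 (+9 each step).
Second value: alternating steps +1, +3, +1, +3, …, so -18, -17, -14, -13, -10, -9 → -6.
Planet — runs backward through the planets Mercury→Neptune: Jupiter, Mars, Earth, Venus, Mercury, Neptune → Uranus.
Letter goes L, M, N, O, P, Q → R (letters move forward 1 place in the alphabet).
Putting it together: {32, -6, Uranus, R}.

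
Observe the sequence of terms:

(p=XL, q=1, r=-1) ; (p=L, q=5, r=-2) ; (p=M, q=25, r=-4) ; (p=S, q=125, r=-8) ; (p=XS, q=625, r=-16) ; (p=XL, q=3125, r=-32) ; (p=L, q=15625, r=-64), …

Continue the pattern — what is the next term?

(p=M, q=78125, r=-128)

P: XL, L, M, S, XS, XL, L → M (repeats XL → L → M → S → XS).
Q — ×5 each step: 1, 5, 25, 125, 625, 3125, 15625 → 78125.
For the r, ×2 each step: -1, -2, -4, -8, -16, -32, -64 → -128.
Putting it together: (p=M, q=78125, r=-128).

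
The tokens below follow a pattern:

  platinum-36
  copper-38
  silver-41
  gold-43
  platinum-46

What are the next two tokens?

copper-48 then silver-51

Metal: platinum, copper, silver, gold, platinum → copper → silver (repeats platinum → copper → silver → gold).
For the second component, alternating steps +2, +3, +2, +3, …: 36, 38, 41, 43, 46 → 48 → 51.
So the next two tokens are copper-48 and silver-51.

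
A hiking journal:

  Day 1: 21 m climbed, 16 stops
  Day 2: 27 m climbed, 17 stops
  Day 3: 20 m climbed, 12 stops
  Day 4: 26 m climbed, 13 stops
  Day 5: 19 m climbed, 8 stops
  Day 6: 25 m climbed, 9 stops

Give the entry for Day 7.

M climbed: alternating steps +6, −7, +6, −7, …, so 21, 27, 20, 26, 19, 25 → 18.
Stops: alternating steps +1, −5, +1, −5, …; 16, 17, 12, 13, 8, 9 → 4.
So the next row is 18 m climbed, 4 stops.

18 m climbed, 4 stops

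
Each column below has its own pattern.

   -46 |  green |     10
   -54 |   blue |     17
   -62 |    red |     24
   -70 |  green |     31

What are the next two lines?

First component: −8 each step, so -46, -54, -62, -70 → -78 → -86.
For the colour, repeats green → blue → red: green, blue, red, green → blue → red.
Third component: 10, 17, 24, 31 → 38 → 45 (+7 each step).
Putting the parts together: -78  blue  38 and then -86  red  45.

-78  blue  38; -86  red  45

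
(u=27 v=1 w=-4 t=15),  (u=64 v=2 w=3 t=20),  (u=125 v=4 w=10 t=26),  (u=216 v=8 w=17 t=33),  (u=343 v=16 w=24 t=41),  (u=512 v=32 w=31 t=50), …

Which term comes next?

U: perfect cubes: 3³, 4³, 5³, …, so 27, 64, 125, 216, 343, 512 → 729.
For the v, ×2 each step: 1, 2, 4, 8, 16, 32 → 64.
W goes -4, 3, 10, 17, 24, 31 → 38 (+7 each step).
T: 15, 20, 26, 33, 41, 50 → 60 (differences are 5, 6, 7, … (increasing by 1 each time)).
Combining the parts gives (u=729 v=64 w=38 t=60).

(u=729 v=64 w=38 t=60)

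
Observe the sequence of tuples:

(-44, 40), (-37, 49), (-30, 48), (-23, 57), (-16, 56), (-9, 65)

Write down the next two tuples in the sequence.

(-2, 64), (5, 73)

First slot goes -44, -37, -30, -23, -16, -9 → -2 → 5 (+7 each step).
Second slot: alternating steps +9, −1, +9, −1, …, so 40, 49, 48, 57, 56, 65 → 64 → 73.
Putting the parts together: (-2, 64) and then (5, 73).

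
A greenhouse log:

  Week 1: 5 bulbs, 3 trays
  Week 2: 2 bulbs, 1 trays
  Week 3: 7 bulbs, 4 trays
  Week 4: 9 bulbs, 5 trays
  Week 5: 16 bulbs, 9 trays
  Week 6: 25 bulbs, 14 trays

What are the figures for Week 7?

Bulbs goes 5, 2, 7, 9, 16, 25 → 41 (each term is the sum of the two before it).
Trays: each term is the sum of the two before it; 3, 1, 4, 5, 9, 14 → 23.
So the next line is 41 bulbs, 23 trays.

41 bulbs, 23 trays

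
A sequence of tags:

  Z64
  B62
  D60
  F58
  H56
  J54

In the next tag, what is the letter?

Letter: letters move forward 2 places in the alphabet, wrapping Z→A; Z, B, D, F, H, J → L.

L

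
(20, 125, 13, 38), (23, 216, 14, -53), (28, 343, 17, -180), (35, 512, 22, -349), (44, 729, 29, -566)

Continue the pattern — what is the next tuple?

(55, 1000, 38, -837)

First component: differences are 3, 5, 7, … (increasing by 2 each time), so 20, 23, 28, 35, 44 → 55.
Second component: 125, 216, 343, 512, 729 → 1000 (perfect cubes: 5³, 6³, 7³, …).
Third component — differences are 1, 3, 5, … (increasing by 2 each time): 13, 14, 17, 22, 29 → 38.
For the fourth component, together with the second component always sums to 163: 38, -53, -180, -349, -566 → -837.
So the next tuple is (55, 1000, 38, -837).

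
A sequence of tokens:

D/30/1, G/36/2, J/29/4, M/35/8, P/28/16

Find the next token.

S/34/32

Letter goes D, G, J, M, P → S (letters move forward 3 places in the alphabet).
Second component: alternating steps +6, −7, +6, −7, …, so 30, 36, 29, 35, 28 → 34.
Third component: ×2 each step; 1, 2, 4, 8, 16 → 32.
So the next token is S/34/32.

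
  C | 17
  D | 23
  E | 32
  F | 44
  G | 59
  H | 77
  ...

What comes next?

I | 98

For the letter, letters move forward 1 place in the alphabet: C, D, E, F, G, H → I.
Second coordinate goes 17, 23, 32, 44, 59, 77 → 98 (differences are 6, 9, 12, … (increasing by 3 each time)).
So the next element is I | 98.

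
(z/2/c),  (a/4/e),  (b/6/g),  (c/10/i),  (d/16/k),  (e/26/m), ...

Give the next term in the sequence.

(f/42/o)

First letter goes z, a, b, c, d, e → f (letters move forward 1 place in the alphabet, wrapping Z→A).
Second slot goes 2, 4, 6, 10, 16, 26 → 42 (each term is the sum of the two before it).
Second letter goes c, e, g, i, k, m → o (letters move forward 2 places in the alphabet).
So the next term is (f/42/o).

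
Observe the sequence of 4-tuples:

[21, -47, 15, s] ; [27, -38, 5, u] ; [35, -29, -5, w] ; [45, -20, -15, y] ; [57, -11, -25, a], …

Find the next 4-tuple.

[71, -2, -35, c]

First part goes 21, 27, 35, 45, 57 → 71 (differences are 6, 8, 10, … (increasing by 2 each time)).
Second part: +9 each step, so -47, -38, -29, -20, -11 → -2.
Third part — −10 each step: 15, 5, -5, -15, -25 → -35.
Letter — letters move forward 2 places in the alphabet, wrapping Z→A: s, u, w, y, a → c.
Putting it together: [71, -2, -35, c].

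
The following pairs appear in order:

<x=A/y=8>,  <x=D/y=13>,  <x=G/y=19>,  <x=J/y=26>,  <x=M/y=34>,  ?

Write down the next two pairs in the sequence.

<x=P/y=43>, <x=S/y=53>

For the x, letters move forward 3 places in the alphabet: A, D, G, J, M → P → S.
Y: differences are 5, 6, 7, … (increasing by 1 each time), so 8, 13, 19, 26, 34 → 43 → 53.
So the next two pairs are <x=P/y=43> and <x=S/y=53>.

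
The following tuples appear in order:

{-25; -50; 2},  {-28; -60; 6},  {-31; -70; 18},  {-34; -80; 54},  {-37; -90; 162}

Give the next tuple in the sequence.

{-40; -100; 486}

For the first entry, −3 each step: -25, -28, -31, -34, -37 → -40.
Second entry: −10 each step, so -50, -60, -70, -80, -90 → -100.
Third entry — ×3 each step: 2, 6, 18, 54, 162 → 486.
So the next tuple is {-40; -100; 486}.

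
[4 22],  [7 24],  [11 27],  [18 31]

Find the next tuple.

First coordinate goes 4, 7, 11, 18 → 29 (each term is the sum of the two before it).
For the second coordinate, differences are 2, 3, 4, … (increasing by 1 each time): 22, 24, 27, 31 → 36.
Combining the parts gives [29 36].

[29 36]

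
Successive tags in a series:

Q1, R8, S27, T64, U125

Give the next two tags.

V216, W343

Letter: Q, R, S, T, U → V → W (letters move forward 1 place in the alphabet).
Second component goes 1, 8, 27, 64, 125 → 216 → 343 (perfect cubes: 1³, 2³, 3³, …).
So the next two tags are V216 and W343.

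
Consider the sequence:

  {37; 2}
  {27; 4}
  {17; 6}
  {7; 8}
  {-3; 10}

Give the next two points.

{-13; 12}, {-23; 14}

First component — −10 each step: 37, 27, 17, 7, -3 → -13 → -23.
Second component: +2 each step; 2, 4, 6, 8, 10 → 12 → 14.
So the next two points are {-13; 12} and {-23; 14}.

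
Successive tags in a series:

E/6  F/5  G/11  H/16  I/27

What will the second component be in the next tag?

43

Second component goes 6, 5, 11, 16, 27 → 43 (each term is the sum of the two before it).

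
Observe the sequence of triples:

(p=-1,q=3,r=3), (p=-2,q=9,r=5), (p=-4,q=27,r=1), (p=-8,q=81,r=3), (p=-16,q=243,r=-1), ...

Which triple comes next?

P: -1, -2, -4, -8, -16 → -32 (×2 each step).
Q: ×3 each step; 3, 9, 27, 81, 243 → 729.
For the r, alternating steps +2, −4, +2, −4, …: 3, 5, 1, 3, -1 → 1.
Putting it together: (p=-32,q=729,r=1).

(p=-32,q=729,r=1)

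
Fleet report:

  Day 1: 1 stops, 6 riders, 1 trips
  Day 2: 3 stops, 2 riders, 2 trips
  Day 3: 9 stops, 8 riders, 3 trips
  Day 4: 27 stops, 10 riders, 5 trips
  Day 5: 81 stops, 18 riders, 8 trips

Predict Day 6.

Stops: 1, 3, 9, 27, 81 → 243 (×3 each step).
Riders: each term is the sum of the two before it; 6, 2, 8, 10, 18 → 28.
Trips — each term is the sum of the two before it: 1, 2, 3, 5, 8 → 13.
Putting it together: 243 stops, 28 riders, 13 trips.

243 stops, 28 riders, 13 trips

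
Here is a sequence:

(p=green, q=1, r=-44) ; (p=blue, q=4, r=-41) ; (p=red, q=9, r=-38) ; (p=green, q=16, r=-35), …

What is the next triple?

(p=blue, q=25, r=-32)

For the p, repeats green → blue → red: green, blue, red, green → blue.
Q: 1, 4, 9, 16 → 25 (perfect squares: 1², 2², 3², …).
R goes -44, -41, -38, -35 → -32 (+3 each step).
Combining the parts gives (p=blue, q=25, r=-32).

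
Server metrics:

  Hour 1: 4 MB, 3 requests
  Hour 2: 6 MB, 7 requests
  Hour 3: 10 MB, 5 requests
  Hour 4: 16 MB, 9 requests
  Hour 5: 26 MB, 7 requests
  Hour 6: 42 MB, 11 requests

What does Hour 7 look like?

MB — each term is the sum of the two before it: 4, 6, 10, 16, 26, 42 → 68.
For the requests, alternating steps +4, −2, +4, −2, …: 3, 7, 5, 9, 7, 11 → 9.
Combining the parts gives 68 MB, 9 requests.

68 MB, 9 requests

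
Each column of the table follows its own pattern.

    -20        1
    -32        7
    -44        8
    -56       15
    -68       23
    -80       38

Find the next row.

First component: -20, -32, -44, -56, -68, -80 → -92 (−12 each step).
Second component goes 1, 7, 8, 15, 23, 38 → 61 (each term is the sum of the two before it).
Combining the parts gives -92  61.

-92  61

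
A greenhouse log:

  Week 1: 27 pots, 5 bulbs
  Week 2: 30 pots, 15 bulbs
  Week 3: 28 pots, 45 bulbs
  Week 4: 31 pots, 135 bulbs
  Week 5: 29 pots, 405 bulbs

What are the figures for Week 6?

32 pots, 1215 bulbs

Pots goes 27, 30, 28, 31, 29 → 32 (alternating steps +3, −2, +3, −2, …).
Bulbs — ×3 each step: 5, 15, 45, 135, 405 → 1215.
So the next row is 32 pots, 1215 bulbs.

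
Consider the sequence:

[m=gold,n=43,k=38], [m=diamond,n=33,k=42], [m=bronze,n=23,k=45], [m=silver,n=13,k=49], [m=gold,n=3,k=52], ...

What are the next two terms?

For the m, repeats gold → diamond → bronze → silver: gold, diamond, bronze, silver, gold → diamond → bronze.
N goes 43, 33, 23, 13, 3 → -7 → -17 (−10 each step).
K — alternating steps +4, +3, +4, +3, …: 38, 42, 45, 49, 52 → 56 → 59.
So the next two terms are [m=diamond,n=-7,k=56] and [m=bronze,n=-17,k=59].

[m=diamond,n=-7,k=56], [m=bronze,n=-17,k=59]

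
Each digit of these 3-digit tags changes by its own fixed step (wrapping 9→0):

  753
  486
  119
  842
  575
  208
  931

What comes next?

First digit — −3 each step, mod 10: 7, 4, 1, 8, 5, 2, 9 → 6.
For the second digit, +3 each step, mod 10: 5, 8, 1, 4, 7, 0, 3 → 6.
Third digit: +3 each step, mod 10, so 3, 6, 9, 2, 5, 8, 1 → 4.
Combining the parts gives 664.

664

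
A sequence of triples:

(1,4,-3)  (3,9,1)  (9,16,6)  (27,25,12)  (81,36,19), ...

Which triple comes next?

(243,49,27)

First part: ×3 each step, so 1, 3, 9, 27, 81 → 243.
Second part: perfect squares: 2², 3², 4², …; 4, 9, 16, 25, 36 → 49.
Third part goes -3, 1, 6, 12, 19 → 27 (differences are 4, 5, 6, … (increasing by 1 each time)).
Combining the parts gives (243,49,27).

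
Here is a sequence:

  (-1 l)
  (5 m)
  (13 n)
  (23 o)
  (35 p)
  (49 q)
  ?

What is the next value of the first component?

First component goes -1, 5, 13, 23, 35, 49 → 65 (differences are 6, 8, 10, … (increasing by 2 each time)).

65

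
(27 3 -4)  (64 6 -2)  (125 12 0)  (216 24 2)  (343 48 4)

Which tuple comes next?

(512 96 6)

First entry: perfect cubes: 3³, 4³, 5³, …; 27, 64, 125, 216, 343 → 512.
Second entry: ×2 each step, so 3, 6, 12, 24, 48 → 96.
Third entry: -4, -2, 0, 2, 4 → 6 (+2 each step).
Putting it together: (512 96 6).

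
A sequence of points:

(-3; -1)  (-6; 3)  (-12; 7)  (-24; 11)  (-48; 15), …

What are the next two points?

For the first slot, ×2 each step: -3, -6, -12, -24, -48 → -96 → -192.
Second slot goes -1, 3, 7, 11, 15 → 19 → 23 (+4 each step).
Putting the parts together: (-96; 19) and then (-192; 23).

(-96; 19), (-192; 23)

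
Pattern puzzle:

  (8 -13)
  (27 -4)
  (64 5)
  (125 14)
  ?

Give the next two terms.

First component: 8, 27, 64, 125 → 216 → 343 (perfect cubes: 2³, 3³, 4³, …).
Second component: +9 each step, so -13, -4, 5, 14 → 23 → 32.
So the next two terms are (216 23) and (343 32).

(216 23), (343 32)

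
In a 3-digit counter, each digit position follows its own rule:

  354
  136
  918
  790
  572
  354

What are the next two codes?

First digit — −2 each step, mod 10: 3, 1, 9, 7, 5, 3 → 1 → 9.
Second digit goes 5, 3, 1, 9, 7, 5 → 3 → 1 (−2 each step, mod 10).
Third digit: +2 each step, mod 10; 4, 6, 8, 0, 2, 4 → 6 → 8.
Putting the parts together: 136 and then 918.

136, 918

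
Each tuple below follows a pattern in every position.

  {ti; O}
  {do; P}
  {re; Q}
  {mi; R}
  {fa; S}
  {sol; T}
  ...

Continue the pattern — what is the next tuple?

{la; U}

Note: runs through the solfège scale do→ti; ti, do, re, mi, fa, sol → la.
Letter — letters move forward 1 place in the alphabet: O, P, Q, R, S, T → U.
Putting it together: {la; U}.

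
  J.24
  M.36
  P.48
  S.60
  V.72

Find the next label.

Y.84

Letter: J, M, P, S, V → Y (letters move forward 3 places in the alphabet).
Second component — +12 each step: 24, 36, 48, 60, 72 → 84.
So the next label is Y.84.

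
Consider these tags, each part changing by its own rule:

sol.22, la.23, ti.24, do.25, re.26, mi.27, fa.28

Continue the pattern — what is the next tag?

Note goes sol, la, ti, do, re, mi, fa → sol (runs through the solfège scale do→ti).
Second component — +1 each step: 22, 23, 24, 25, 26, 27, 28 → 29.
Putting it together: sol.29.

sol.29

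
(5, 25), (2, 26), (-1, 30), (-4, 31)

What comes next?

(-7, 35)

First part: 5, 2, -1, -4 → -7 (−3 each step).
Second part: alternating steps +1, +4, +1, +4, …, so 25, 26, 30, 31 → 35.
Combining the parts gives (-7, 35).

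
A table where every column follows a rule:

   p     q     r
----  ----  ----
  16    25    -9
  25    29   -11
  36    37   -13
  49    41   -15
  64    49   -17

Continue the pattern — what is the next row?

81  53  -19

Column p: 16, 25, 36, 49, 64 → 81 (perfect squares: 4², 5², 6², …).
Column q goes 25, 29, 37, 41, 49 → 53 (alternating steps +4, +8, +4, +8, …).
For the column r, −2 each step: -9, -11, -13, -15, -17 → -19.
Putting it together: 81  53  -19.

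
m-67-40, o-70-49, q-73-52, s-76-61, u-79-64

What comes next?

w-82-73

Letter: letters move forward 2 places in the alphabet, so m, o, q, s, u → w.
Second component goes 67, 70, 73, 76, 79 → 82 (+3 each step).
Third component: 40, 49, 52, 61, 64 → 73 (alternating steps +9, +3, +9, +3, …).
Combining the parts gives w-82-73.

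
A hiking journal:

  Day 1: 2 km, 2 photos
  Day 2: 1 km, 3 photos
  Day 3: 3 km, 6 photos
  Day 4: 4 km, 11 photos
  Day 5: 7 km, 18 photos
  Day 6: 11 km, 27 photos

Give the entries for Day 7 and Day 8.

18 km, 38 photos; 29 km, 51 photos

Km goes 2, 1, 3, 4, 7, 11 → 18 → 29 (each term is the sum of the two before it).
Photos: differences are 1, 3, 5, … (increasing by 2 each time), so 2, 3, 6, 11, 18, 27 → 38 → 51.
Putting the parts together: 18 km, 38 photos and then 29 km, 51 photos.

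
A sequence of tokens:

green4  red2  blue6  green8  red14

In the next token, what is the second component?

22

Second component: each term is the sum of the two before it, so 4, 2, 6, 8, 14 → 22.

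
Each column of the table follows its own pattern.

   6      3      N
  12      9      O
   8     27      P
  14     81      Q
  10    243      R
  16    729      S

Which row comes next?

First component — alternating steps +6, −4, +6, −4, …: 6, 12, 8, 14, 10, 16 → 12.
For the second component, ×3 each step: 3, 9, 27, 81, 243, 729 → 2187.
Letter: letters move forward 1 place in the alphabet; N, O, P, Q, R, S → T.
So the next row is 12  2187  T.

12  2187  T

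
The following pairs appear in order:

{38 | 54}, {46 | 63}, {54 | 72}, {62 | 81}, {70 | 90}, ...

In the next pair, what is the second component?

First component: 38, 46, 54, 62, 70 → 78 (+8 each step).
Second component: +9 each step; 54, 63, 72, 81, 90 → 99.

99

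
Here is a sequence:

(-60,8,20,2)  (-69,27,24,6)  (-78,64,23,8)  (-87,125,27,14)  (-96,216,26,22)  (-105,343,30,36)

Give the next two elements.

(-114,512,29,58), (-123,729,33,94)

First component: −9 each step; -60, -69, -78, -87, -96, -105 → -114 → -123.
Second component — perfect cubes: 2³, 3³, 4³, …: 8, 27, 64, 125, 216, 343 → 512 → 729.
Third component: 20, 24, 23, 27, 26, 30 → 29 → 33 (alternating steps +4, −1, +4, −1, …).
Fourth component: 2, 6, 8, 14, 22, 36 → 58 → 94 (each term is the sum of the two before it).
Putting the parts together: (-114,512,29,58) and then (-123,729,33,94).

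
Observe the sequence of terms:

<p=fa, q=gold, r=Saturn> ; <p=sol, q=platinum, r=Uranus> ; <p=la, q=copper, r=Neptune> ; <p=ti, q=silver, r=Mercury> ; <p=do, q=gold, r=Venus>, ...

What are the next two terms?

<p=re, q=platinum, r=Earth>, <p=mi, q=copper, r=Mars>

P: runs through the solfège scale do→ti; fa, sol, la, ti, do → re → mi.
Q: repeats gold → platinum → copper → silver; gold, platinum, copper, silver, gold → platinum → copper.
R: Saturn, Uranus, Neptune, Mercury, Venus → Earth → Mars (runs through the planets Mercury→Neptune).
So the next two terms are <p=re, q=platinum, r=Earth> and <p=mi, q=copper, r=Mars>.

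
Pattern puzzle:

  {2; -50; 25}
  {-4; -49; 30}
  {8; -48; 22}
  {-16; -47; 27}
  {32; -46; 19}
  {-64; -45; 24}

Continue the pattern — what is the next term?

{128; -44; 16}

First part: ×(-2) each step; 2, -4, 8, -16, 32, -64 → 128.
Second part: +1 each step; -50, -49, -48, -47, -46, -45 → -44.
Third part goes 25, 30, 22, 27, 19, 24 → 16 (alternating steps +5, −8, +5, −8, …).
So the next term is {128; -44; 16}.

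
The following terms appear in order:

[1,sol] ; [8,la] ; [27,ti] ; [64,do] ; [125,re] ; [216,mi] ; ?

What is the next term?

[343,fa]

First value — perfect cubes: 1³, 2³, 3³, …: 1, 8, 27, 64, 125, 216 → 343.
Note goes sol, la, ti, do, re, mi → fa (runs through the solfège scale do→ti).
Combining the parts gives [343,fa].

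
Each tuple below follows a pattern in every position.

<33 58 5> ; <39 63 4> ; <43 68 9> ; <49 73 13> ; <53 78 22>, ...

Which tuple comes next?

<59 83 35>

For the first entry, alternating steps +6, +4, +6, +4, …: 33, 39, 43, 49, 53 → 59.
Second entry — +5 each step: 58, 63, 68, 73, 78 → 83.
Third entry: each term is the sum of the two before it, so 5, 4, 9, 13, 22 → 35.
Combining the parts gives <59 83 35>.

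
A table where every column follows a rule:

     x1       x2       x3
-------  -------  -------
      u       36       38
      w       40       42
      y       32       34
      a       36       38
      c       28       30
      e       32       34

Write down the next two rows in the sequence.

For the column x1, letters move forward 2 places in the alphabet, wrapping Z→A: u, w, y, a, c, e → g → i.
Column x2: alternating steps +4, −8, +4, −8, …, so 36, 40, 32, 36, 28, 32 → 24 → 28.
For the column x3, always 2 more than the column x2: 38, 42, 34, 38, 30, 34 → 26 → 30.
Putting the parts together: g  24  26 and then i  28  30.

g  24  26; i  28  30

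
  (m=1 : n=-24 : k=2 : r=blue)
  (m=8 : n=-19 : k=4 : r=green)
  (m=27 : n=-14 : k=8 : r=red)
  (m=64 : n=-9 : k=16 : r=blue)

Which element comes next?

(m=125 : n=-4 : k=32 : r=green)

M: 1, 8, 27, 64 → 125 (perfect cubes: 1³, 2³, 3³, …).
N: +5 each step, so -24, -19, -14, -9 → -4.
K: ×2 each step; 2, 4, 8, 16 → 32.
R — repeats blue → green → red: blue, green, red, blue → green.
Putting it together: (m=125 : n=-4 : k=32 : r=green).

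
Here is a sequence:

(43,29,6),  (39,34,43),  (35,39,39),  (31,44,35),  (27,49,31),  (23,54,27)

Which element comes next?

(19,59,23)

First entry: −4 each step, so 43, 39, 35, 31, 27, 23 → 19.
Second entry: +5 each step; 29, 34, 39, 44, 49, 54 → 59.
For the third entry, always the previous value of the first entry: 6, 43, 39, 35, 31, 27 → 23.
Putting it together: (19,59,23).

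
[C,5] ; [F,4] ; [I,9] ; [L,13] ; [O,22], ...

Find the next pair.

[R,35]

Letter goes C, F, I, L, O → R (letters move forward 3 places in the alphabet).
Second coordinate goes 5, 4, 9, 13, 22 → 35 (each term is the sum of the two before it).
So the next pair is [R,35].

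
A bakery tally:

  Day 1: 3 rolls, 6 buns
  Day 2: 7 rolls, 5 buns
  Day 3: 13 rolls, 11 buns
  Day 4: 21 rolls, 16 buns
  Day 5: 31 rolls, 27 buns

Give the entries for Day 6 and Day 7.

Rolls: differences are 4, 6, 8, … (increasing by 2 each time); 3, 7, 13, 21, 31 → 43 → 57.
Buns goes 6, 5, 11, 16, 27 → 43 → 70 (each term is the sum of the two before it).
So the next two rows are 43 rolls, 43 buns and 57 rolls, 70 buns.

43 rolls, 43 buns; 57 rolls, 70 buns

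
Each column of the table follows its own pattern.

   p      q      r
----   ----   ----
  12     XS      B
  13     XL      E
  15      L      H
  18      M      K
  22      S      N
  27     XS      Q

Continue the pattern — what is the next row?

Column p: differences are 1, 2, 3, … (increasing by 1 each time), so 12, 13, 15, 18, 22, 27 → 33.
Column q: repeats XS → XL → L → M → S; XS, XL, L, M, S, XS → XL.
Column r: letters move forward 3 places in the alphabet; B, E, H, K, N, Q → T.
Combining the parts gives 33  XL  T.

33  XL  T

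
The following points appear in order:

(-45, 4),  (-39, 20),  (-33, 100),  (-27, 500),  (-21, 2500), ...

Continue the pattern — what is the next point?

First coordinate: +6 each step, so -45, -39, -33, -27, -21 → -15.
Second coordinate: 4, 20, 100, 500, 2500 → 12500 (×5 each step).
So the next point is (-15, 12500).

(-15, 12500)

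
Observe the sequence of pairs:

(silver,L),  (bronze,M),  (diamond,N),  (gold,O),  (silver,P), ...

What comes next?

Rank — repeats silver → bronze → diamond → gold: silver, bronze, diamond, gold, silver → bronze.
Letter: letters move forward 1 place in the alphabet; L, M, N, O, P → Q.
Combining the parts gives (bronze,Q).

(bronze,Q)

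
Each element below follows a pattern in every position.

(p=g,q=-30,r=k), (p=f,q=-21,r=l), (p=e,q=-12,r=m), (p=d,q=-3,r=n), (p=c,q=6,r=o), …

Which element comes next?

(p=b,q=15,r=p)

P: letters move back 1 place in the alphabet, so g, f, e, d, c → b.
Q: +9 each step, so -30, -21, -12, -3, 6 → 15.
R: letters move forward 1 place in the alphabet, so k, l, m, n, o → p.
Combining the parts gives (p=b,q=15,r=p).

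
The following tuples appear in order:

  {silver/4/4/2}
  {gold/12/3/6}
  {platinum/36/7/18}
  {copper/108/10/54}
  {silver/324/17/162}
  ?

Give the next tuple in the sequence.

{gold/972/27/486}

Metal: silver, gold, platinum, copper, silver → gold (repeats silver → gold → platinum → copper).
Second coordinate goes 4, 12, 36, 108, 324 → 972 (×3 each step).
Third coordinate: each term is the sum of the two before it, so 4, 3, 7, 10, 17 → 27.
Fourth coordinate: ×3 each step, so 2, 6, 18, 54, 162 → 486.
Putting it together: {gold/972/27/486}.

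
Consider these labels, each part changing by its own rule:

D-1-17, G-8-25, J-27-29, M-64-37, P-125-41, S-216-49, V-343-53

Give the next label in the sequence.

For the letter, letters move forward 3 places in the alphabet: D, G, J, M, P, S, V → Y.
Second component — perfect cubes: 1³, 2³, 3³, …: 1, 8, 27, 64, 125, 216, 343 → 512.
Third component goes 17, 25, 29, 37, 41, 49, 53 → 61 (alternating steps +8, +4, +8, +4, …).
Putting it together: Y-512-61.

Y-512-61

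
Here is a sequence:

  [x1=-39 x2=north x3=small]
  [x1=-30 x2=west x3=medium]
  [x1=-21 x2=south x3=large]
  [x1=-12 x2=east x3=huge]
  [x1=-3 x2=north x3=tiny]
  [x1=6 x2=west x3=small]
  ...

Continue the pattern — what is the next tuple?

[x1=15 x2=south x3=medium]

X1: +9 each step, so -39, -30, -21, -12, -3, 6 → 15.
X2: repeats north → west → south → east, so north, west, south, east, north, west → south.
X3: repeats small → medium → large → huge → tiny, so small, medium, large, huge, tiny, small → medium.
So the next tuple is [x1=15 x2=south x3=medium].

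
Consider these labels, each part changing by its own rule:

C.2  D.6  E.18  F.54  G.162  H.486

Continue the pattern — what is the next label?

I.1458

Letter: letters move forward 1 place in the alphabet; C, D, E, F, G, H → I.
Second component: 2, 6, 18, 54, 162, 486 → 1458 (×3 each step).
Putting it together: I.1458.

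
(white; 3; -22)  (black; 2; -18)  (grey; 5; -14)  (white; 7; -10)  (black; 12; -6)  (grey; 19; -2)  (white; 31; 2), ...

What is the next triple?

(black; 50; 6)

Shade — repeats white → black → grey: white, black, grey, white, black, grey, white → black.
Second value goes 3, 2, 5, 7, 12, 19, 31 → 50 (each term is the sum of the two before it).
Third value goes -22, -18, -14, -10, -6, -2, 2 → 6 (+4 each step).
Putting it together: (black; 50; 6).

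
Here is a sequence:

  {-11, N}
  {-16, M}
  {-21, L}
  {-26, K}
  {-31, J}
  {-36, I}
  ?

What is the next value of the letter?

Letter: letters move back 1 place in the alphabet, so N, M, L, K, J, I → H.

H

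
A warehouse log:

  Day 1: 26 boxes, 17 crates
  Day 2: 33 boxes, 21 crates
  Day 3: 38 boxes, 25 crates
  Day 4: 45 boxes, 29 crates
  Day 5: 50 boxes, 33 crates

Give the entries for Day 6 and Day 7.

57 boxes, 37 crates; 62 boxes, 41 crates

Boxes: alternating steps +7, +5, +7, +5, …, so 26, 33, 38, 45, 50 → 57 → 62.
Crates: +4 each step; 17, 21, 25, 29, 33 → 37 → 41.
So the next two rows are 57 boxes, 37 crates and 62 boxes, 41 crates.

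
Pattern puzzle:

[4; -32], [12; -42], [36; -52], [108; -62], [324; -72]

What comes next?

[972; -82]

First coordinate goes 4, 12, 36, 108, 324 → 972 (×3 each step).
Second coordinate: -32, -42, -52, -62, -72 → -82 (−10 each step).
So the next element is [972; -82].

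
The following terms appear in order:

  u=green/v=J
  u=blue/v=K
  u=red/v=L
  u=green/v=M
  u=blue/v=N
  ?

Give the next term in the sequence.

U: repeats green → blue → red, so green, blue, red, green, blue → red.
V — letters move forward 1 place in the alphabet: J, K, L, M, N → O.
So the next term is u=red/v=O.

u=red/v=O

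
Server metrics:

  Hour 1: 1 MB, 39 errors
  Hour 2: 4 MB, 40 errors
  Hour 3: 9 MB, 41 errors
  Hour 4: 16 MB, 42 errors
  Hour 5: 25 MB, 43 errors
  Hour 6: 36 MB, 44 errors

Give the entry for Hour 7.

MB: perfect squares: 1², 2², 3², …, so 1, 4, 9, 16, 25, 36 → 49.
For the errors, +1 each step: 39, 40, 41, 42, 43, 44 → 45.
Putting it together: 49 MB, 45 errors.

49 MB, 45 errors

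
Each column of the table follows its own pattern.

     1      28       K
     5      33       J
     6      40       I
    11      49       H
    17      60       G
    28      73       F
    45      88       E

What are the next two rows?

73  105  D; 118  124  C

First component: 1, 5, 6, 11, 17, 28, 45 → 73 → 118 (each term is the sum of the two before it).
Second component: differences are 5, 7, 9, … (increasing by 2 each time), so 28, 33, 40, 49, 60, 73, 88 → 105 → 124.
For the letter, letters move back 1 place in the alphabet: K, J, I, H, G, F, E → D → C.
So the next two rows are 73  105  D and 118  124  C.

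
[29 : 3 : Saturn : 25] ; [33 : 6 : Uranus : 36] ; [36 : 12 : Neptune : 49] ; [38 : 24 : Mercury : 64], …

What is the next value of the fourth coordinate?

81

First coordinate: 29, 33, 36, 38 → 39 (differences are 4, 3, 2, … (decreasing by 1 each time)).
Second coordinate — ×2 each step: 3, 6, 12, 24 → 48.
Planet: runs through the planets Mercury→Neptune, so Saturn, Uranus, Neptune, Mercury → Venus.
Fourth coordinate: perfect squares: 5², 6², 7², …, so 25, 36, 49, 64 → 81.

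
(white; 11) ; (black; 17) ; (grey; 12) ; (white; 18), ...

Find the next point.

Shade — repeats white → black → grey: white, black, grey, white → black.
Second component — alternating steps +6, −5, +6, −5, …: 11, 17, 12, 18 → 13.
So the next point is (black; 13).

(black; 13)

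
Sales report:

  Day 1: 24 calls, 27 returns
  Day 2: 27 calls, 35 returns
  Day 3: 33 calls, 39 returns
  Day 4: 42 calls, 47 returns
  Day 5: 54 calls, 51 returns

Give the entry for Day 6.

69 calls, 59 returns

Calls: differences are 3, 6, 9, … (increasing by 3 each time); 24, 27, 33, 42, 54 → 69.
Returns: alternating steps +8, +4, +8, +4, …, so 27, 35, 39, 47, 51 → 59.
So the next row is 69 calls, 59 returns.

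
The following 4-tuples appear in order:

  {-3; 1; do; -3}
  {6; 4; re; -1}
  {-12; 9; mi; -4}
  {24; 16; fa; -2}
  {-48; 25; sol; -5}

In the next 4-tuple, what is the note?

la

For the note, runs through the solfège scale do→ti: do, re, mi, fa, sol → la.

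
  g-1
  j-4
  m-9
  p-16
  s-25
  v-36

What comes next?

y-49

Letter — letters move forward 3 places in the alphabet: g, j, m, p, s, v → y.
Second component: 1, 4, 9, 16, 25, 36 → 49 (perfect squares: 1², 2², 3², …).
So the next code is y-49.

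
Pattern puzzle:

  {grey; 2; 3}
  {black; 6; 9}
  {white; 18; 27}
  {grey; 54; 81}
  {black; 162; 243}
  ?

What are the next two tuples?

Shade: repeats grey → black → white, so grey, black, white, grey, black → white → grey.
Second part: 2, 6, 18, 54, 162 → 486 → 1458 (×3 each step).
Third part — ×3 each step: 3, 9, 27, 81, 243 → 729 → 2187.
Putting the parts together: {white; 486; 729} and then {grey; 1458; 2187}.

{white; 486; 729}, {grey; 1458; 2187}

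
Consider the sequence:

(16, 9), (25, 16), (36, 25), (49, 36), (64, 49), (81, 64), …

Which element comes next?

(100, 81)

For the first part, perfect squares: 4², 5², 6², …: 16, 25, 36, 49, 64, 81 → 100.
For the second part, always the previous value of the first part: 9, 16, 25, 36, 49, 64 → 81.
Combining the parts gives (100, 81).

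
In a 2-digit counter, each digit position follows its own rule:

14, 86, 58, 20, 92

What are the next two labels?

64, 36

First digit — −3 each step, mod 10: 1, 8, 5, 2, 9 → 6 → 3.
Second digit: +2 each step, mod 10, so 4, 6, 8, 0, 2 → 4 → 6.
Putting the parts together: 64 and then 36.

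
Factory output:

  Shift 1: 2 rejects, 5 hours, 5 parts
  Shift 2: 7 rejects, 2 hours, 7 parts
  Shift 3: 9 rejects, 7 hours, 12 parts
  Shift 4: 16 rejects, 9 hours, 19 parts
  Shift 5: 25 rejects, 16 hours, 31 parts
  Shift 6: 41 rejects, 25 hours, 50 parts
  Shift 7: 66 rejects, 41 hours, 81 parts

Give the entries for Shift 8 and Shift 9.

Rejects: each term is the sum of the two before it, so 2, 7, 9, 16, 25, 41, 66 → 107 → 173.
Hours: each term is the sum of the two before it, so 5, 2, 7, 9, 16, 25, 41 → 66 → 107.
Parts — each term is the sum of the two before it: 5, 7, 12, 19, 31, 50, 81 → 131 → 212.
So the next two records are 107 rejects, 66 hours, 131 parts and 173 rejects, 107 hours, 212 parts.

107 rejects, 66 hours, 131 parts; 173 rejects, 107 hours, 212 parts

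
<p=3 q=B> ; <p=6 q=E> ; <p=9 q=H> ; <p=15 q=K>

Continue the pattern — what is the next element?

<p=24 q=N>

For the p, each term is the sum of the two before it: 3, 6, 9, 15 → 24.
Q goes B, E, H, K → N (letters move forward 3 places in the alphabet).
Putting it together: <p=24 q=N>.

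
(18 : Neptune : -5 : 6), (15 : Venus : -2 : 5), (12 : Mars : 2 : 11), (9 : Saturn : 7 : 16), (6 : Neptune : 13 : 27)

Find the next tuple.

(3 : Venus : 20 : 43)

First slot goes 18, 15, 12, 9, 6 → 3 (−3 each step).
Planet: Neptune, Venus, Mars, Saturn, Neptune → Venus (repeats Neptune → Venus → Mars → Saturn).
For the third slot, differences are 3, 4, 5, … (increasing by 1 each time): -5, -2, 2, 7, 13 → 20.
Fourth slot: each term is the sum of the two before it, so 6, 5, 11, 16, 27 → 43.
Combining the parts gives (3 : Venus : 20 : 43).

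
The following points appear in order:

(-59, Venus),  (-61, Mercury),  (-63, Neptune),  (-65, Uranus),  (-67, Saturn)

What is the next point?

(-69, Jupiter)

First entry — −2 each step: -59, -61, -63, -65, -67 → -69.
Planet: runs backward through the planets Mercury→Neptune, so Venus, Mercury, Neptune, Uranus, Saturn → Jupiter.
Combining the parts gives (-69, Jupiter).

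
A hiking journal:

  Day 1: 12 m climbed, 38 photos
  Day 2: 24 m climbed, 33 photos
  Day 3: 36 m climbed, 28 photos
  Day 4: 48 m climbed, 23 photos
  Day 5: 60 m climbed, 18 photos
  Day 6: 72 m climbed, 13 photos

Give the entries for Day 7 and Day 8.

M climbed goes 12, 24, 36, 48, 60, 72 → 84 → 96 (+12 each step).
For the photos, −5 each step: 38, 33, 28, 23, 18, 13 → 8 → 3.
So the next two rows are 84 m climbed, 8 photos and 96 m climbed, 3 photos.

84 m climbed, 8 photos; 96 m climbed, 3 photos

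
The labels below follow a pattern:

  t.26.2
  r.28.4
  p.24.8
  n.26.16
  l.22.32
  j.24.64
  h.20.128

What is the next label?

Letter goes t, r, p, n, l, j, h → f (letters move back 2 places in the alphabet).
For the second component, alternating steps +2, −4, +2, −4, …: 26, 28, 24, 26, 22, 24, 20 → 22.
Third component: ×2 each step; 2, 4, 8, 16, 32, 64, 128 → 256.
So the next label is f.22.256.

f.22.256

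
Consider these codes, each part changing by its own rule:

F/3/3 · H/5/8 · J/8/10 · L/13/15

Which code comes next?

Letter: F, H, J, L → N (letters move forward 2 places in the alphabet).
Second component: each term is the sum of the two before it; 3, 5, 8, 13 → 21.
Third component: alternating steps +5, +2, +5, +2, …; 3, 8, 10, 15 → 17.
Combining the parts gives N/21/17.

N/21/17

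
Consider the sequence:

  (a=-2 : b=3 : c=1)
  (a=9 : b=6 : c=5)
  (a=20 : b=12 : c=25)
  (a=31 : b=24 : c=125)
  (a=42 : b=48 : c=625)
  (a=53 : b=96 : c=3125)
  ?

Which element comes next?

(a=64 : b=192 : c=15625)

A: -2, 9, 20, 31, 42, 53 → 64 (+11 each step).
B — ×2 each step: 3, 6, 12, 24, 48, 96 → 192.
C: 1, 5, 25, 125, 625, 3125 → 15625 (×5 each step).
Combining the parts gives (a=64 : b=192 : c=15625).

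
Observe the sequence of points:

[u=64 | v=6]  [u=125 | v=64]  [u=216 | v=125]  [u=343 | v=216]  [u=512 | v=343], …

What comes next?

[u=729 | v=512]

U: perfect cubes: 4³, 5³, 6³, …; 64, 125, 216, 343, 512 → 729.
V: 6, 64, 125, 216, 343 → 512 (always the previous value of the u).
So the next point is [u=729 | v=512].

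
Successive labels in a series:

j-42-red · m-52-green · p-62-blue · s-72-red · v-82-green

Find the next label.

y-92-blue

Letter — letters move forward 3 places in the alphabet: j, m, p, s, v → y.
For the second component, +10 each step: 42, 52, 62, 72, 82 → 92.
Colour goes red, green, blue, red, green → blue (repeats red → green → blue).
So the next label is y-92-blue.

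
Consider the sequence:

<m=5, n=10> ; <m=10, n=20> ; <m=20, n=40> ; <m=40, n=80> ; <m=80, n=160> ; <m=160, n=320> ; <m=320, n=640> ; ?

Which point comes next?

<m=640, n=1280>

M: 5, 10, 20, 40, 80, 160, 320 → 640 (×2 each step).
N: always 2 × the m, so 10, 20, 40, 80, 160, 320, 640 → 1280.
Putting it together: <m=640, n=1280>.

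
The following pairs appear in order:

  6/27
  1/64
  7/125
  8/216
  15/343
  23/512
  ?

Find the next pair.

First value — each term is the sum of the two before it: 6, 1, 7, 8, 15, 23 → 38.
For the second value, perfect cubes: 3³, 4³, 5³, …: 27, 64, 125, 216, 343, 512 → 729.
Putting it together: 38/729.

38/729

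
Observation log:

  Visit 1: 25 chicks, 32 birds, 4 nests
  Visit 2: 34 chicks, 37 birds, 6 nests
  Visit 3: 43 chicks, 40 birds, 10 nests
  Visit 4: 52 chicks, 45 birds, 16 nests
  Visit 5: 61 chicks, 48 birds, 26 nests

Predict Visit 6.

70 chicks, 53 birds, 42 nests

For the chicks, +9 each step: 25, 34, 43, 52, 61 → 70.
For the birds, alternating steps +5, +3, +5, +3, …: 32, 37, 40, 45, 48 → 53.
Nests goes 4, 6, 10, 16, 26 → 42 (each term is the sum of the two before it).
Putting it together: 70 chicks, 53 birds, 42 nests.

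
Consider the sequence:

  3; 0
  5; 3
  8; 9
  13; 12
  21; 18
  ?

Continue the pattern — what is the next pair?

34; 21

First part: each term is the sum of the two before it, so 3, 5, 8, 13, 21 → 34.
For the second part, alternating steps +3, +6, +3, +6, …: 0, 3, 9, 12, 18 → 21.
Combining the parts gives 34; 21.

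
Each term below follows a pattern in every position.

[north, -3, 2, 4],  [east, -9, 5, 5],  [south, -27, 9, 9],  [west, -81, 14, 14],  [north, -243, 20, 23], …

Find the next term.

Direction: repeats north → east → south → west, so north, east, south, west, north → east.
Second coordinate goes -3, -9, -27, -81, -243 → -729 (×3 each step).
Third coordinate: 2, 5, 9, 14, 20 → 27 (differences are 3, 4, 5, … (increasing by 1 each time)).
Fourth coordinate goes 4, 5, 9, 14, 23 → 37 (each term is the sum of the two before it).
Combining the parts gives [east, -729, 27, 37].

[east, -729, 27, 37]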